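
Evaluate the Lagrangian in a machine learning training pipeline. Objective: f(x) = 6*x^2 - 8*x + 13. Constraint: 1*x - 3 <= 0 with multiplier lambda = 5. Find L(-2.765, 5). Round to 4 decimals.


Step 1: Evaluate f(x).
f(-2.765) = 6*(-2.765)^2 - 8*(-2.765) + 13 = 80.9914
Step 2: Evaluate g(x).
g(-2.765) = 1*-2.765 - 3 = -5.765
Step 3: Compute Lagrangian.
L = 80.9914 + 5*-5.765 = 52.1664


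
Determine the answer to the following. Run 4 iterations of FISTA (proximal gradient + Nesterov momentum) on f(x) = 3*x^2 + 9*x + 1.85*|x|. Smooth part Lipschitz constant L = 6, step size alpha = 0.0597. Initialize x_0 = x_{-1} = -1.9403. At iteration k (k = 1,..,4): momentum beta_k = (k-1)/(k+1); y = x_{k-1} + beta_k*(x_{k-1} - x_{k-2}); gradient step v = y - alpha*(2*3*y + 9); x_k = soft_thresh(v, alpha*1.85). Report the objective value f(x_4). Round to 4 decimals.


FISTA on f(x) = 3*x^2 + 9*x + 1.85*|x|
L = 6, alpha = 0.0597
Iteration 1: beta = 0.0, y = -1.9403 + 0.0*(-1.9403 + 1.9403) = -1.9403
  grad(y) = -2.6418, v = y - alpha*grad = -1.7826
  prox(v) = soft_thresh(-1.7826, 0.1104) = -1.6721
Iteration 2: beta = 0.3333, y = -1.6721 + 0.3333*(-1.6721 + 1.9403) = -1.5828
  grad(y) = -0.4965, v = y - alpha*grad = -1.5531
  prox(v) = soft_thresh(-1.5531, 0.1104) = -1.4427
Iteration 3: beta = 0.5, y = -1.4427 + 0.5*(-1.4427 + 1.6721) = -1.3279
  grad(y) = 1.0324, v = y - alpha*grad = -1.3896
  prox(v) = soft_thresh(-1.3896, 0.1104) = -1.2791
Iteration 4: beta = 0.6, y = -1.2791 + 0.6*(-1.2791 + 1.4427) = -1.181
  grad(y) = 1.914, v = y - alpha*grad = -1.2953
  prox(v) = soft_thresh(-1.2953, 0.1104) = -1.1848
f(x_4) = 3*(-1.1848)^2 + 9*(-1.1848) + 1.85*|-1.1848| = -4.2601


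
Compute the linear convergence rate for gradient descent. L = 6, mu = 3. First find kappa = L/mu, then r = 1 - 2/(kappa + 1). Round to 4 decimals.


Step 1: Compute the condition number.
kappa = L/mu = 6/3 = 2.0
Step 2: Compute the convergence rate.
r = 1 - 2/(kappa + 1) = 1 - 2*mu/(L + mu) = (L - mu)/(L + mu) = 3/9 = 0.3333


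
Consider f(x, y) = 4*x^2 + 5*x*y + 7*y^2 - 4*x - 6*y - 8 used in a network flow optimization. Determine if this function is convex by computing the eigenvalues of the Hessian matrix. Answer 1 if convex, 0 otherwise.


The Hessian of f(x,y) = 4*x^2 + 5*x*y + 7*y^2 - 4*x - 6*y - 8 is:
H = [[8, 5], [5, 14]]
Trace = 8 + 14 = 22
Determinant = 8*14 - (5)^2 = 87
Discriminant = (22)^2 - 4*87 = 136.0
Eigenvalues: lambda_1 = 5.169, lambda_2 = 16.831
The function is convex.

1


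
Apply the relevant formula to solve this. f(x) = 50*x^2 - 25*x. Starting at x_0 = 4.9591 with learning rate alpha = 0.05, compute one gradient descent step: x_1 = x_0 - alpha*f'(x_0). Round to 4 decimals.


We compute the gradient at x_0 and apply the update.
f'(x) = 100*x - 25
f'(4.9591) = 100*4.9591 - 25 = 470.91
x_1 = 4.9591 - 0.05*470.91 = -18.5864


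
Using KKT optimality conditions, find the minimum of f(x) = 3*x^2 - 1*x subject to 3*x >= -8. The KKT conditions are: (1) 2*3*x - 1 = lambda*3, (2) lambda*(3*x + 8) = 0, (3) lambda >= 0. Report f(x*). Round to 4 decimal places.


Step 1: Try lambda = 0 (constraint inactive).
Stationarity: 2*3*x - 1 = 0
x* = 1/(2*3) = 1/6 = 0.1667 (rounded; the exact value 1/6 is used below)
Check constraint: 3*0.1667 = 0.5001 >= -8 -- satisfied.
Step 2: Compute optimal value.
f(x*) = 3*(1/6)^2 - 1*(1/6) = -0.0833


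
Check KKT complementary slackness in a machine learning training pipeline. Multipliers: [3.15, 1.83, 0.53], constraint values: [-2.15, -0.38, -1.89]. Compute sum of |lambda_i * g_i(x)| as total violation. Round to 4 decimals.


KKT complementary slackness check:
lambda_1 * g_1 = 3.15 * -2.15 = -6.7725
lambda_2 * g_2 = 1.83 * -0.38 = -0.6954
lambda_3 * g_3 = 0.53 * -1.89 = -1.0017
Total violation = 6.7725 + 0.6954 + 1.0017 = 8.4696


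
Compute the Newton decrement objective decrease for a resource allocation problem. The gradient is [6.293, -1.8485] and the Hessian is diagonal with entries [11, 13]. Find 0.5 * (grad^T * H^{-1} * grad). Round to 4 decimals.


Step 1: H is diagonal, so H^(-1) * g = [0.5721, -0.1422].
Step 2: g^T H^(-1) g = sum_i g_i^2 / H_ii
  = (6.293)^2/11 + (-1.8485)^2/13
  = 3.6002 + 0.2628 = 3.863
Step 3: Objective decrease = 0.5 * g^T H^(-1) g = 1.9315


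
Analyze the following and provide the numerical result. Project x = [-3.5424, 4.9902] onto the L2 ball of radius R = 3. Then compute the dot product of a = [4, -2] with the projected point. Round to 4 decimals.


Step 1: Compute ||x|| (intermediates to 6 decimals).
||x|| = sqrt((-3.5424)^2 + 4.9902^2) = 6.119697
Step 2: Project.
Since ||x|| > R, scale = R/||x|| = 3/6.119697 = 0.49022, proj(x) = scale * x
proj(x) = [-1.736555, 2.446296]
Step 3: Dot product.
a^T * proj(x) = 4*(-1.736555) - 2*2.446296 = -11.8388


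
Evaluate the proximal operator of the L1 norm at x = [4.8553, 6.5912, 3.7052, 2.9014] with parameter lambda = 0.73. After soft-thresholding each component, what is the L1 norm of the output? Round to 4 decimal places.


Soft-thresholding with lambda = 0.73:
prox(4.8553) = sign(4.8553)*max(|4.8553| - 0.73, 0) = 4.1253
prox(6.5912) = sign(6.5912)*max(|6.5912| - 0.73, 0) = 5.8612
prox(3.7052) = sign(3.7052)*max(|3.7052| - 0.73, 0) = 2.9752
prox(2.9014) = sign(2.9014)*max(|2.9014| - 0.73, 0) = 2.1714
prox(x) = [4.1253, 5.8612, 2.9752, 2.1714]
||prox(x)||_1 = 4.1253 + 5.8612 + 2.9752 + 2.1714 = 15.1331


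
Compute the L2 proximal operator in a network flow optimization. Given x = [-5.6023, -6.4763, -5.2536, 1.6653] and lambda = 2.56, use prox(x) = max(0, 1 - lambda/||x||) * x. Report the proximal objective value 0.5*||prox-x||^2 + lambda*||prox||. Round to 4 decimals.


Step 1: Compute ||x||.
||x|| = 10.1834
Step 2: Compute scaling factor.
scale = max(0, 1 - 2.56/10.1834) = 0.7486
Step 3: prox(x) = [-4.1939, -4.8482, -3.9329, 1.2467]
||prox(x)|| = 7.6234
Step 4: Proximal objective.
0.5*||prox-x||^2 = 3.2768
lambda*||prox|| = 19.5159
Total = 22.7927


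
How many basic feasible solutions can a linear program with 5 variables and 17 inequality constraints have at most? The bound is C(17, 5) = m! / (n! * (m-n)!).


Each vertex corresponds to some choice of n active constraints out of m, so the number of vertices is at most C(m, n) = m! / (n!(m-n)!).
m = 17, n = 5
Numerator: 17 * 16 * 15 * 14 * 13
Denominator: 5! = 120
C(17, 5) = 6188


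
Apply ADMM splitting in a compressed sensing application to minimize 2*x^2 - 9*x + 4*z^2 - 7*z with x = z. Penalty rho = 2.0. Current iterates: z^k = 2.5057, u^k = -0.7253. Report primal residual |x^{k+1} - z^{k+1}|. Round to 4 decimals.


ADMM iteration with rho = 2.0, z^k = 2.5057, u^k = -0.7253
Step 1: x-update.
Minimize 2*x^2 - 9*x + (2.0/2)*(x - 2.5057 - 0.7253)^2
FOC: (2*2 + 2.0)*x = 9 + 2.0*(2.5057 + 0.7253)
x^{k+1} = 2.577
Step 2: z-update.
Minimize 4*z^2 - 7*z + (2.0/2)*(2.577 - z - 0.7253)^2
FOC: (2*4 + 2.0)*z = 7 + 2.0*(2.577 - 0.7253)
z^{k+1} = 1.0703
Step 3: u-update.
u^{k+1} = -0.7253 + 2.577 - 1.0703 = 0.7814
Step 4: Primal residual = |2.577 - 1.0703| = 1.5067


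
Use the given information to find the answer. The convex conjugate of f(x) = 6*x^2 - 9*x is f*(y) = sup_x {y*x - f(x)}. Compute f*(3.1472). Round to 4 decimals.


f*(y) = sup_x {y*x - a*x^2 - b*x} = sup_x {(y-b)*x - a*x^2}
FOC: (y - b) - 2a*x = 0 => x* = (y - b)/(2a)
x* = (3.1472 + 9)/(2*6) = 1.0123
f*(3.1472) = (y-b)^2/(4a) = (3.1472 + 9)^2/(4*6)
= 147.5545/24 = 6.1481


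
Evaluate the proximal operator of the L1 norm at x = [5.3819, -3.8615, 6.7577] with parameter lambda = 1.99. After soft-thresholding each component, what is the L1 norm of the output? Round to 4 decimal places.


Soft-thresholding with lambda = 1.99:
prox(5.3819) = sign(5.3819)*max(|5.3819| - 1.99, 0) = 3.3919
prox(-3.8615) = sign(-3.8615)*max(|-3.8615| - 1.99, 0) = -1.8715
prox(6.7577) = sign(6.7577)*max(|6.7577| - 1.99, 0) = 4.7677
prox(x) = [3.3919, -1.8715, 4.7677]
||prox(x)||_1 = 3.3919 + 1.8715 + 4.7677 = 10.0311


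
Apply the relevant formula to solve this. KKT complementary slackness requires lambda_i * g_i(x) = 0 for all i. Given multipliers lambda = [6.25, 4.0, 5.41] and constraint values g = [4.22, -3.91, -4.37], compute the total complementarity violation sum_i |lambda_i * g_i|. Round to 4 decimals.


KKT complementary slackness check:
lambda_1 * g_1 = 6.25 * 4.22 = 26.375
lambda_2 * g_2 = 4.0 * -3.91 = -15.64
lambda_3 * g_3 = 5.41 * -4.37 = -23.6417
Total violation = 26.375 + 15.64 + 23.6417 = 65.6567


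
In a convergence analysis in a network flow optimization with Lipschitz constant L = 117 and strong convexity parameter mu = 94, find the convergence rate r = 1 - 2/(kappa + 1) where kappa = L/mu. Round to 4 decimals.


Step 1: Compute the condition number.
kappa = L/mu = 117/94 = 1.2447
Step 2: Compute the convergence rate.
r = 1 - 2/(kappa + 1) = 1 - 2*mu/(L + mu) = (L - mu)/(L + mu) = 23/211 = 0.109


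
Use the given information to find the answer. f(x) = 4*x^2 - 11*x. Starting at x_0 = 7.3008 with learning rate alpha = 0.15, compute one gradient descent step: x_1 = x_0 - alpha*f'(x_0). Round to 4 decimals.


We compute the gradient at x_0 and apply the update.
f'(x) = 8*x - 11
f'(7.3008) = 8*7.3008 - 11 = 47.4064
x_1 = 7.3008 - 0.15*47.4064 = 0.1898


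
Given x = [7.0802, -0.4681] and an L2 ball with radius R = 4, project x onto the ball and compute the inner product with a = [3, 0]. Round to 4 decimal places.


Step 1: Compute ||x|| (intermediates to 6 decimals).
||x|| = sqrt(7.0802^2 + (-0.4681)^2) = 7.095657
Step 2: Project.
Since ||x|| > R, scale = R/||x|| = 4/7.095657 = 0.563725, proj(x) = scale * x
proj(x) = [3.991286, -0.26388]
Step 3: Dot product.
a^T * proj(x) = 3*3.991286 + 0*(-0.26388) = 11.9739


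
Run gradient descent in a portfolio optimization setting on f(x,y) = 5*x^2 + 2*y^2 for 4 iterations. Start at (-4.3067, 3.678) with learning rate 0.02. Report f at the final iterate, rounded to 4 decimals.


Gradient descent on f(x,y) = 5*x^2 + 2*y^2.
Starting point: (-4.3067, 3.678), alpha = 0.02
Step 1: grad_x = 2*5*-4.3067 = -43.067, grad_y = 2*2*3.678 = 14.712
  x_1 = -4.3067 - 0.02*-43.067 = -3.4454
  y_1 = 3.678 - 0.02*14.712 = 3.3838
Step 2: grad_x = 2*5*-3.4454 = -34.4536, grad_y = 2*2*3.3838 = 13.535
  x_2 = -3.4454 - 0.02*-34.4536 = -2.7563
  y_2 = 3.3838 - 0.02*13.535 = 3.1131
Step 3: grad_x = 2*5*-2.7563 = -27.5629, grad_y = 2*2*3.1131 = 12.4522
  x_3 = -2.7563 - 0.02*-27.5629 = -2.205
  y_3 = 3.1131 - 0.02*12.4522 = 2.864
Step 4: grad_x = 2*5*-2.205 = -22.0503, grad_y = 2*2*2.864 = 11.4561
  x_4 = -2.205 - 0.02*-22.0503 = -1.764
  y_4 = 2.864 - 0.02*11.4561 = 2.6349
f(-1.764, 2.6349) = 5*(-1.764)^2 + 2*2.6349^2 = 29.4442


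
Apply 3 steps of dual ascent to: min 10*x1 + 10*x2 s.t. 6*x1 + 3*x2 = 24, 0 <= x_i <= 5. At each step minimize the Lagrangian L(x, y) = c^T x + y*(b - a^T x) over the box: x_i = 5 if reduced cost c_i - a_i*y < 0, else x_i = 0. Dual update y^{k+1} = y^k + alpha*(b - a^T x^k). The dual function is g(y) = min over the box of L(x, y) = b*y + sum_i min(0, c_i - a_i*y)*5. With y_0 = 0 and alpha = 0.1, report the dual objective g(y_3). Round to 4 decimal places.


Dual ascent for LP: min 10*x1 + 10*x2, 6*x1 + 3*x2 = 24, 0 <= x_i <= 5
Step 1: y^k = 0.0, reduced costs: (10.0, 10.0)
  x^k = (0.0, 0.0), subgradient = b - a^T x = 24.0
  y^{k+1} = 0.0 + 0.1*24.0 = 2.4
Step 2: y^k = 2.4, reduced costs: (-4.4, 2.8)
  x^k = (5.0, 0.0), subgradient = b - a^T x = -6.0
  y^{k+1} = 2.4 + 0.1*-6.0 = 1.8
Step 3: y^k = 1.8, reduced costs: (-0.8, 4.6)
  x^k = (5.0, 0.0), subgradient = b - a^T x = -6.0
  y^{k+1} = 1.8 + 0.1*-6.0 = 1.2
Dual objective at y_3 = 1.2: reduced costs (2.8, 6.4), box minimizer x = (0.0, 0.0)
g(y_3) = b*y + (c1 - a1*y)*x1 + (c2 - a2*y)*x2 = 24*1.2 + 2.8*0.0 + 6.4*0.0 = 28.8 + 0.0 + 0.0 = 28.8


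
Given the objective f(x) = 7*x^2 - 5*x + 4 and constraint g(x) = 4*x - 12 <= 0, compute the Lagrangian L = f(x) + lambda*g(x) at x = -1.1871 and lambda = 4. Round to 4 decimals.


Step 1: Evaluate f(x).
f(-1.1871) = 7*(-1.1871)^2 - 5*(-1.1871) + 4 = 19.7999
Step 2: Evaluate g(x).
g(-1.1871) = 4*-1.1871 - 12 = -16.7484
Step 3: Compute Lagrangian.
L = 19.7999 + 4*-16.7484 = -47.1937


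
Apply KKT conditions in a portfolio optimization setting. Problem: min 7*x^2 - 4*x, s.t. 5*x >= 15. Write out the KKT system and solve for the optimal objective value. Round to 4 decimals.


Step 1: Try lambda = 0 (constraint inactive).
x_unc = 4/(2*7) = 0.2857
Check: 5*0.2857 = 1.4285 < 15 -- violated!
Step 2: Constraint must be active: 5*x = 15
x* = 15/5 = 3.0
lambda = (2*7*3.0 - 4)/5 = 7.6
Step 3: Compute optimal value.
f(x*) = 7*3.0^2 - 4*3.0 = 51.0


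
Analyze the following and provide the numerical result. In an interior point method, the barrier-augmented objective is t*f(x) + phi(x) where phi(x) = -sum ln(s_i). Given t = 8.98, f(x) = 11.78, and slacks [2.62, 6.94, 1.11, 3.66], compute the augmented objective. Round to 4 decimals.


Step 1: Compute log-barrier.
ln values: [0.9632, 1.9373, 0.1044, 1.2975]
phi = -(0.9632 + 1.9373 + 0.1044 + 1.2975) = -4.3023
Step 2: Compute augmented objective.
t*f(x) = 8.98*11.78 = 105.7844
Total = 105.7844 - 4.3023 = 101.4821


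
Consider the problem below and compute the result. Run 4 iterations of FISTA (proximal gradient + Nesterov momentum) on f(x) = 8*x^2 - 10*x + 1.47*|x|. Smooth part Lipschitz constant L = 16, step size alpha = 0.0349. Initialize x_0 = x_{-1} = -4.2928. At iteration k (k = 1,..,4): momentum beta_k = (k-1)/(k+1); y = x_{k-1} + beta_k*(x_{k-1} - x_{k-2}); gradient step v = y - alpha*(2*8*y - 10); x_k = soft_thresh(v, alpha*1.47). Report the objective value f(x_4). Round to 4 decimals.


FISTA on f(x) = 8*x^2 - 10*x + 1.47*|x|
L = 16, alpha = 0.0349
Iteration 1: beta = 0.0, y = -4.2928 + 0.0*(-4.2928 + 4.2928) = -4.2928
  grad(y) = -78.6848, v = y - alpha*grad = -1.5467
  prox(v) = soft_thresh(-1.5467, 0.0513) = -1.4954
Iteration 2: beta = 0.3333, y = -1.4954 + 0.3333*(-1.4954 + 4.2928) = -0.5629
  grad(y) = -19.0069, v = y - alpha*grad = 0.1004
  prox(v) = soft_thresh(0.1004, 0.0513) = 0.0491
Iteration 3: beta = 0.5, y = 0.0491 + 0.5*(0.0491 + 1.4954) = 0.8214
  grad(y) = 3.1418, v = y - alpha*grad = 0.7117
  prox(v) = soft_thresh(0.7117, 0.0513) = 0.6604
Iteration 4: beta = 0.6, y = 0.6604 + 0.6*(0.6604 - 0.0491) = 1.0272
  grad(y) = 6.4351, v = y - alpha*grad = 0.8026
  prox(v) = soft_thresh(0.8026, 0.0513) = 0.7513
f(x_4) = 8*0.7513^2 - 10*0.7513 + 1.47*|0.7513| = -1.893


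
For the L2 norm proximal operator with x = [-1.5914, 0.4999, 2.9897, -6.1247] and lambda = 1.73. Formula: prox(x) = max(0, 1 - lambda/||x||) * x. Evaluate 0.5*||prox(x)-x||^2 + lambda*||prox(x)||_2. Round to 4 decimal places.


Step 1: Compute ||x||.
||x|| = 7.0166
Step 2: Compute scaling factor.
scale = max(0, 1 - 1.73/7.0166) = 0.7534
Step 3: prox(x) = [-1.199, 0.3766, 2.2526, -4.6146]
||prox(x)|| = 5.2866
Step 4: Proximal objective.
0.5*||prox-x||^2 = 1.4965
lambda*||prox|| = 9.1458
Total = 10.6423


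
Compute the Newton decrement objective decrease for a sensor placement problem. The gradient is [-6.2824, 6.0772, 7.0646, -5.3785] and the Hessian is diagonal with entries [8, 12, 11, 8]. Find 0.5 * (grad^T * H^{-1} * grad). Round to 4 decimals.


Step 1: H is diagonal, so H^(-1) * g = [-0.7853, 0.5064, 0.6422, -0.6723].
Step 2: g^T H^(-1) g = sum_i g_i^2 / H_ii
  = (-6.2824)^2/8 + (6.0772)^2/12 + (7.0646)^2/11 + (-5.3785)^2/8
  = 4.9336 + 3.0777 + 4.5371 + 3.616 = 16.1644
Step 3: Objective decrease = 0.5 * g^T H^(-1) g = 8.0822


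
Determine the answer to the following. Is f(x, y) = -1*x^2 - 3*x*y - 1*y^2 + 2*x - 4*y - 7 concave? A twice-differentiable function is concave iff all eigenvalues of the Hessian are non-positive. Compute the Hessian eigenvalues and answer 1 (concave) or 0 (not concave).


The Hessian of f(x,y) = -1*x^2 - 3*x*y - 1*y^2 + 2*x - 4*y - 7 is:
H = [[-2, -3], [-3, -2]]
Trace = -2 - 2 = -4
Determinant = -2*-2 - (-3)^2 = -5
Discriminant = (-4)^2 - 4*-5 = 36.0
Eigenvalues: lambda_1 = -5.0, lambda_2 = 1.0
The function is not concave.

0


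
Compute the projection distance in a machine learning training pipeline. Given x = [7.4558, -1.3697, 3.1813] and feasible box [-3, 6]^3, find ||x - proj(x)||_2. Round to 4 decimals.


Project each component onto [-3, 6].
clip(7.4558) = 6.0, clip(-1.3697) = -1.3697, clip(3.1813) = 3.1813
Projection = [6.0, -1.3697, 3.1813]
Squared diffs: [2.1194, 0.0, 0.0]
Distance = sqrt(2.1194) = 1.4558


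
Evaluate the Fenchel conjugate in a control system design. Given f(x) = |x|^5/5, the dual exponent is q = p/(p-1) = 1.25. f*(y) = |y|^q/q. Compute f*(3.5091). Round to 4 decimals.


The conjugate exponent q satisfies 1/p + 1/q = 1.
p = 5, so q = 5/(5 - 1) = 1.25
|y|^q = 3.5091^1.25 = 4.8028
f*(3.5091) = 4.8028 / 1.25 = 3.8422


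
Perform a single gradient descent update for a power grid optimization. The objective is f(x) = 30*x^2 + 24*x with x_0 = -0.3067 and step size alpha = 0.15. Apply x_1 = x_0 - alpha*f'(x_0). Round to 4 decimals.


We compute the gradient at x_0 and apply the update.
f'(x) = 60*x + 24
f'(-0.3067) = 60*-0.3067 + 24 = 5.598
x_1 = -0.3067 - 0.15*5.598 = -1.1464


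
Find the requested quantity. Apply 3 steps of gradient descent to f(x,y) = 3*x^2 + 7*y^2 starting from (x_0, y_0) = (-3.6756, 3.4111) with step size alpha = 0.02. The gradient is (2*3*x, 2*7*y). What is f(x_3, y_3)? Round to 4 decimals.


Gradient descent on f(x,y) = 3*x^2 + 7*y^2.
Starting point: (-3.6756, 3.4111), alpha = 0.02
Step 1: grad_x = 2*3*-3.6756 = -22.0536, grad_y = 2*7*3.4111 = 47.7554
  x_1 = -3.6756 - 0.02*-22.0536 = -3.2345
  y_1 = 3.4111 - 0.02*47.7554 = 2.456
Step 2: grad_x = 2*3*-3.2345 = -19.4072, grad_y = 2*7*2.456 = 34.3839
  x_2 = -3.2345 - 0.02*-19.4072 = -2.8464
  y_2 = 2.456 - 0.02*34.3839 = 1.7683
Step 3: grad_x = 2*3*-2.8464 = -17.0783, grad_y = 2*7*1.7683 = 24.7564
  x_3 = -2.8464 - 0.02*-17.0783 = -2.5048
  y_3 = 1.7683 - 0.02*24.7564 = 1.2732
f(-2.5048, 1.2732) = 3*(-2.5048)^2 + 7*1.2732^2 = 30.1694


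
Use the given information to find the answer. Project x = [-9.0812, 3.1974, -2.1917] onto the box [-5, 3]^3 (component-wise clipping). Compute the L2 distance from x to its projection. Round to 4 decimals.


Project each component onto [-5, 3].
clip(-9.0812) = -5.0, clip(3.1974) = 3.0, clip(-2.1917) = -2.1917
Projection = [-5.0, 3.0, -2.1917]
Squared diffs: [16.6562, 0.039, 0.0]
Distance = sqrt(16.6952) = 4.086


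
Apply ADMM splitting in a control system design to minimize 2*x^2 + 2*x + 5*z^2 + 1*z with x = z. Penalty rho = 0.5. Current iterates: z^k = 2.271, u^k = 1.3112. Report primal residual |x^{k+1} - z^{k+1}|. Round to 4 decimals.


ADMM iteration with rho = 0.5, z^k = 2.271, u^k = 1.3112
Step 1: x-update.
Minimize 2*x^2 + 2*x + (0.5/2)*(x - 2.271 + 1.3112)^2
FOC: (2*2 + 0.5)*x = -2 + 0.5*(2.271 - 1.3112)
x^{k+1} = -0.3378
Step 2: z-update.
Minimize 5*z^2 + 1*z + (0.5/2)*(-0.3378 - z + 1.3112)^2
FOC: (2*5 + 0.5)*z = -1 + 0.5*(-0.3378 + 1.3112)
z^{k+1} = -0.0489
Step 3: u-update.
u^{k+1} = 1.3112 - 0.3378 + 0.0489 = 1.0223
Step 4: Primal residual = |-0.3378 + 0.0489| = 0.2889


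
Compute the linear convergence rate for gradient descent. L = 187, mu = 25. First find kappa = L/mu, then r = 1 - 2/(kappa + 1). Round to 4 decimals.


Step 1: Compute the condition number.
kappa = L/mu = 187/25 = 7.48
Step 2: Compute the convergence rate.
r = 1 - 2/(kappa + 1) = 1 - 2*mu/(L + mu) = (L - mu)/(L + mu) = 162/212 = 0.7642


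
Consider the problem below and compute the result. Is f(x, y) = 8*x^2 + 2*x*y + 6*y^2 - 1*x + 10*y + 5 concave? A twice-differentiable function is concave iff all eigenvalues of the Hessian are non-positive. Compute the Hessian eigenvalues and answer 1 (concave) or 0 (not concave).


The Hessian of f(x,y) = 8*x^2 + 2*x*y + 6*y^2 - 1*x + 10*y + 5 is:
H = [[16, 2], [2, 12]]
Trace = 16 + 12 = 28
Determinant = 16*12 - (2)^2 = 188
Discriminant = (28)^2 - 4*188 = 32.0
Eigenvalues: lambda_1 = 11.1716, lambda_2 = 16.8284
The function is not concave.

0


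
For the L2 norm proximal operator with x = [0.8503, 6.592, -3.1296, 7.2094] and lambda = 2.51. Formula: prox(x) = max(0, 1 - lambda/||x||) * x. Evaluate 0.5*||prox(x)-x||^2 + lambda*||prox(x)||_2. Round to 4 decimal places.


Step 1: Compute ||x||.
||x|| = 10.2931
Step 2: Compute scaling factor.
scale = max(0, 1 - 2.51/10.2931) = 0.7561
Step 3: prox(x) = [0.643, 4.9845, -2.3664, 5.4514]
||prox(x)|| = 7.7831
Step 4: Proximal objective.
0.5*||prox-x||^2 = 3.1501
lambda*||prox|| = 19.5356
Total = 22.6856


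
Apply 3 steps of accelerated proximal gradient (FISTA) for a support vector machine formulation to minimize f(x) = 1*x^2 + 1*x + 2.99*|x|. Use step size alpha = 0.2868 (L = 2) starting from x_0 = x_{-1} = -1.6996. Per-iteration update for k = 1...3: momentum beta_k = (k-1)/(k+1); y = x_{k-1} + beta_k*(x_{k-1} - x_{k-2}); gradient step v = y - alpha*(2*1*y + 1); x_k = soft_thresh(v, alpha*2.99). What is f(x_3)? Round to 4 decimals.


FISTA on f(x) = 1*x^2 + 1*x + 2.99*|x|
L = 2, alpha = 0.2868
Iteration 1: beta = 0.0, y = -1.6996 + 0.0*(-1.6996 + 1.6996) = -1.6996
  grad(y) = -2.3992, v = y - alpha*grad = -1.0115
  prox(v) = soft_thresh(-1.0115, 0.8575) = -0.154
Iteration 2: beta = 0.3333, y = -0.154 + 0.3333*(-0.154 + 1.6996) = 0.3612
  grad(y) = 1.7225, v = y - alpha*grad = -0.1328
  prox(v) = soft_thresh(-0.1328, 0.8575) = 0.0
Iteration 3: beta = 0.5, y = 0.0 + 0.5*(0.0 + 0.154) = 0.077
  grad(y) = 1.154, v = y - alpha*grad = -0.254
  prox(v) = soft_thresh(-0.254, 0.8575) = 0.0
f(x_3) = 1*0.0^2 + 1*0.0 + 2.99*|0.0| = 0.0


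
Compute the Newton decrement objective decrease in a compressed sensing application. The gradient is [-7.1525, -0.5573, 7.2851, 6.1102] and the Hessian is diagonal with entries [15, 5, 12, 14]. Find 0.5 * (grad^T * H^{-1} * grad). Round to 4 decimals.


Step 1: H is diagonal, so H^(-1) * g = [-0.4768, -0.1115, 0.6071, 0.4364].
Step 2: g^T H^(-1) g = sum_i g_i^2 / H_ii
  = (-7.1525)^2/15 + (-0.5573)^2/5 + (7.2851)^2/12 + (6.1102)^2/14
  = 3.4106 + 0.0621 + 4.4227 + 2.6668 = 10.5621
Step 3: Objective decrease = 0.5 * g^T H^(-1) g = 5.2811


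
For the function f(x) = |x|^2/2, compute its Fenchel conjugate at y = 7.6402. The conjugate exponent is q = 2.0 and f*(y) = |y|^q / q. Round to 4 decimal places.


The conjugate exponent q satisfies 1/p + 1/q = 1.
p = 2, so q = 2/(2 - 1) = 2.0
|y|^q = 7.6402^2.0 = 58.3727
f*(7.6402) = 58.3727 / 2.0 = 29.1863


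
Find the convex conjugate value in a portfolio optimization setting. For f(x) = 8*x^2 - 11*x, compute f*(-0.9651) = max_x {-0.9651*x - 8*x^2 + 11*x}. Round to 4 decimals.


f*(y) = sup_x {y*x - a*x^2 - b*x} = sup_x {(y-b)*x - a*x^2}
FOC: (y - b) - 2a*x = 0 => x* = (y - b)/(2a)
x* = (-0.9651 + 11)/(2*8) = 0.6272
f*(-0.9651) = (y-b)^2/(4a) = (-0.9651 + 11)^2/(4*8)
= 100.6992/32 = 3.1469


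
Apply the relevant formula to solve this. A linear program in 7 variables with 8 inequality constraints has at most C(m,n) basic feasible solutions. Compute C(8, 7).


Each vertex corresponds to some choice of n active constraints out of m, so the number of vertices is at most C(m, n) = m! / (n!(m-n)!).
m = 8, n = 7
Numerator: 8 * 7 * 6 * 5 * 4 * 3 * 2
Denominator: 7! = 5040
C(8, 7) = 8


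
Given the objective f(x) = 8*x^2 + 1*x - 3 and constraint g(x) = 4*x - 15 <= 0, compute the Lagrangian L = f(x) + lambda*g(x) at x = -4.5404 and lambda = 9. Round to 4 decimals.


Step 1: Evaluate f(x).
f(-4.5404) = 8*(-4.5404)^2 + 1*(-4.5404) - 3 = 157.3815
Step 2: Evaluate g(x).
g(-4.5404) = 4*-4.5404 - 15 = -33.1616
Step 3: Compute Lagrangian.
L = 157.3815 + 9*-33.1616 = -141.0729


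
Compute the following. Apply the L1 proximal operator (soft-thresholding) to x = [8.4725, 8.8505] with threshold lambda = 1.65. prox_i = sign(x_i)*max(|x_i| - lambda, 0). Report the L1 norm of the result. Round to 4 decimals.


Soft-thresholding with lambda = 1.65:
prox(8.4725) = sign(8.4725)*max(|8.4725| - 1.65, 0) = 6.8225
prox(8.8505) = sign(8.8505)*max(|8.8505| - 1.65, 0) = 7.2005
prox(x) = [6.8225, 7.2005]
||prox(x)||_1 = 6.8225 + 7.2005 = 14.023


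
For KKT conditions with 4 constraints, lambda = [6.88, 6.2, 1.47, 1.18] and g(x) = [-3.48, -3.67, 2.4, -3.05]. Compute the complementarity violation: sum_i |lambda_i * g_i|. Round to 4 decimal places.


KKT complementary slackness check:
lambda_1 * g_1 = 6.88 * -3.48 = -23.9424
lambda_2 * g_2 = 6.2 * -3.67 = -22.754
lambda_3 * g_3 = 1.47 * 2.4 = 3.528
lambda_4 * g_4 = 1.18 * -3.05 = -3.599
Total violation = 23.9424 + 22.754 + 3.528 + 3.599 = 53.8234


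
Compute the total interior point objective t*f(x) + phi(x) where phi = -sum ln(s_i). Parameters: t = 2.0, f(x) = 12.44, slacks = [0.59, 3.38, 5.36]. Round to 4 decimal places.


Step 1: Compute log-barrier.
ln values: [-0.5276, 1.2179, 1.679]
phi = -(-0.5276 + 1.2179 + 1.679) = -2.3692
Step 2: Compute augmented objective.
t*f(x) = 2.0*12.44 = 24.88
Total = 24.88 - 2.3692 = 22.5108


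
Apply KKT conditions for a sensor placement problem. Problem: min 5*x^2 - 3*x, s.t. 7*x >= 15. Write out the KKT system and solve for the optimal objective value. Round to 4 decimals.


Step 1: Try lambda = 0 (constraint inactive).
x_unc = 3/(2*5) = 0.3
Check: 7*0.3 = 2.1 < 15 -- violated!
Step 2: Constraint must be active: 7*x = 15
x* = 15/7 = 2.1429 (rounded; the exact value 15/7 is used below)
lambda = (2*5*(15/7) - 3)/7 = 2.6327
Step 3: Compute optimal value.
f(x*) = 5*(15/7)^2 - 3*(15/7) = 16.5306


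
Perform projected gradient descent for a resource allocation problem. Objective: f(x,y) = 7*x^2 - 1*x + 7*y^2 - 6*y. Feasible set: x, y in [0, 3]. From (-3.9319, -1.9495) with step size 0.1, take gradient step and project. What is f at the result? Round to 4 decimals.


Step 1: Compute gradient at (-3.9319, -1.9495).
grad_x = 2*7*-3.9319 - 1 = -56.0466
grad_y = 2*7*-1.9495 - 6 = -33.293
Step 2: Gradient step.
x_raw = -3.9319 - 0.1*-56.0466 = 1.6728
y_raw = -1.9495 - 0.1*-33.293 = 1.3798
Step 3: Project onto [0, 3].
x_proj = clip(1.6728) = 1.6728
y_proj = clip(1.3798) = 1.3798
Step 4: Evaluate f.
f(1.6728, 1.3798) = 22.9623


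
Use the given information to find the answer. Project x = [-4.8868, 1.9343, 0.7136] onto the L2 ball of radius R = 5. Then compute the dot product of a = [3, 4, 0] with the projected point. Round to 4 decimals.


Step 1: Compute ||x|| (intermediates to 6 decimals).
||x|| = sqrt((-4.8868)^2 + 1.9343^2 + 0.7136^2) = 5.303919
Step 2: Project.
Since ||x|| > R, scale = R/||x|| = 5/5.303919 = 0.942699, proj(x) = scale * x
proj(x) = [-4.606781, 1.823463, 0.67271]
Step 3: Dot product.
a^T * proj(x) = 3*(-4.606781) + 4*1.823463 + 0*0.67271 = -6.5265


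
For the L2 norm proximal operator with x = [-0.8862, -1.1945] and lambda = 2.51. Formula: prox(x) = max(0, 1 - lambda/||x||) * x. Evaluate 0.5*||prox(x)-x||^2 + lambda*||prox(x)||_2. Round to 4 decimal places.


Step 1: Compute ||x||.
||x|| = 1.4873
Step 2: Compute scaling factor.
scale = max(0, 1 - 2.51/1.4873) = 0.0
Step 3: prox(x) = [-0.0, -0.0]
||prox(x)|| = 0.0
Step 4: Proximal objective.
0.5*||prox-x||^2 = 1.1061
lambda*||prox|| = 0.0
Total = 1.1061


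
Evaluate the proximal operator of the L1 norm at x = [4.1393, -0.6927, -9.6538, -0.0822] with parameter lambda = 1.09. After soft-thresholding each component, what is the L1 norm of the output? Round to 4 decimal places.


Soft-thresholding with lambda = 1.09:
prox(4.1393) = sign(4.1393)*max(|4.1393| - 1.09, 0) = 3.0493
prox(-0.6927) = sign(-0.6927)*max(|-0.6927| - 1.09, 0) = 0.0
prox(-9.6538) = sign(-9.6538)*max(|-9.6538| - 1.09, 0) = -8.5638
prox(-0.0822) = sign(-0.0822)*max(|-0.0822| - 1.09, 0) = 0.0
prox(x) = [3.0493, 0.0, -8.5638, 0.0]
||prox(x)||_1 = 3.0493 + 0.0 + 8.5638 + 0.0 = 11.6131


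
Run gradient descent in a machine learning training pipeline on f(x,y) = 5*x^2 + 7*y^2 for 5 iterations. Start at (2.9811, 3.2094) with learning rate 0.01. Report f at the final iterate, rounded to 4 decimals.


Gradient descent on f(x,y) = 5*x^2 + 7*y^2.
Starting point: (2.9811, 3.2094), alpha = 0.01
Step 1: grad_x = 2*5*2.9811 = 29.811, grad_y = 2*7*3.2094 = 44.9316
  x_1 = 2.9811 - 0.01*29.811 = 2.683
  y_1 = 3.2094 - 0.01*44.9316 = 2.7601
Step 2: grad_x = 2*5*2.683 = 26.8299, grad_y = 2*7*2.7601 = 38.6412
  x_2 = 2.683 - 0.01*26.8299 = 2.4147
  y_2 = 2.7601 - 0.01*38.6412 = 2.3737
Step 3: grad_x = 2*5*2.4147 = 24.1469, grad_y = 2*7*2.3737 = 33.2314
  x_3 = 2.4147 - 0.01*24.1469 = 2.1732
  y_3 = 2.3737 - 0.01*33.2314 = 2.0414
Step 4: grad_x = 2*5*2.1732 = 21.7322, grad_y = 2*7*2.0414 = 28.579
  x_4 = 2.1732 - 0.01*21.7322 = 1.9559
  y_4 = 2.0414 - 0.01*28.579 = 1.7556
Step 5: grad_x = 2*5*1.9559 = 19.559, grad_y = 2*7*1.7556 = 24.578
  x_5 = 1.9559 - 0.01*19.559 = 1.7603
  y_5 = 1.7556 - 0.01*24.578 = 1.5098
f(1.7603, 1.5098) = 5*1.7603^2 + 7*1.5098^2 = 31.4497


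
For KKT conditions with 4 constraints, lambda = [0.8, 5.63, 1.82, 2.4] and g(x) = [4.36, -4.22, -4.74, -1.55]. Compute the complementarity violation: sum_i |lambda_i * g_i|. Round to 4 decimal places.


KKT complementary slackness check:
lambda_1 * g_1 = 0.8 * 4.36 = 3.488
lambda_2 * g_2 = 5.63 * -4.22 = -23.7586
lambda_3 * g_3 = 1.82 * -4.74 = -8.6268
lambda_4 * g_4 = 2.4 * -1.55 = -3.72
Total violation = 3.488 + 23.7586 + 8.6268 + 3.72 = 39.5934


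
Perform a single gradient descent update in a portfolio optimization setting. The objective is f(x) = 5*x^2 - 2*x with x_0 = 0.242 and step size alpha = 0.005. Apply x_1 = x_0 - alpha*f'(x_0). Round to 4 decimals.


We compute the gradient at x_0 and apply the update.
f'(x) = 10*x - 2
f'(0.242) = 10*0.242 - 2 = 0.42
x_1 = 0.242 - 0.005*0.42 = 0.2399


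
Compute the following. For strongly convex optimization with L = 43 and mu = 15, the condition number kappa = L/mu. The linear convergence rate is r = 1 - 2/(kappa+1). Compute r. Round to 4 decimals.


Step 1: Compute the condition number.
kappa = L/mu = 43/15 = 2.8667
Step 2: Compute the convergence rate.
r = 1 - 2/(kappa + 1) = 1 - 2*mu/(L + mu) = (L - mu)/(L + mu) = 28/58 = 0.4828


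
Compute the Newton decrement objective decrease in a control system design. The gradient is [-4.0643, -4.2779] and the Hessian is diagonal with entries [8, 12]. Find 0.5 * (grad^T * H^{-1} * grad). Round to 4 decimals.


Step 1: H is diagonal, so H^(-1) * g = [-0.508, -0.3565].
Step 2: g^T H^(-1) g = sum_i g_i^2 / H_ii
  = (-4.0643)^2/8 + (-4.2779)^2/12
  = 2.0648 + 1.525 = 3.5899
Step 3: Objective decrease = 0.5 * g^T H^(-1) g = 1.7949


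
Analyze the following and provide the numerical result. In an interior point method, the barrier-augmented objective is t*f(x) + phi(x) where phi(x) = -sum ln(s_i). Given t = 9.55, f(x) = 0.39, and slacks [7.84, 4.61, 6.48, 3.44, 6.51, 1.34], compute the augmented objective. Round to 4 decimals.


Step 1: Compute log-barrier.
ln values: [2.0592, 1.5282, 1.8687, 1.2355, 1.8733, 0.2927]
phi = -(2.0592 + 1.5282 + 1.8687 + 1.2355 + 1.8733 + 0.2927) = -8.8577
Step 2: Compute augmented objective.
t*f(x) = 9.55*0.39 = 3.7245
Total = 3.7245 - 8.8577 = -5.1332


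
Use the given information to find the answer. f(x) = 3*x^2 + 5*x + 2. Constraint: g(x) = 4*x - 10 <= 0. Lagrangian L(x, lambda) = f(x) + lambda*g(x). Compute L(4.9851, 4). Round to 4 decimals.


Step 1: Evaluate f(x).
f(4.9851) = 3*4.9851^2 + 5*4.9851 + 2 = 101.4792
Step 2: Evaluate g(x).
g(4.9851) = 4*4.9851 - 10 = 9.9404
Step 3: Compute Lagrangian.
L = 101.4792 + 4*9.9404 = 141.2408


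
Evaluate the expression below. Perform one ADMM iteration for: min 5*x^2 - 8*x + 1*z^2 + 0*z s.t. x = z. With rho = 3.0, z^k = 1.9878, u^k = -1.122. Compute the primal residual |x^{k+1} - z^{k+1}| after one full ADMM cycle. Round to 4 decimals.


ADMM iteration with rho = 3.0, z^k = 1.9878, u^k = -1.122
Step 1: x-update.
Minimize 5*x^2 - 8*x + (3.0/2)*(x - 1.9878 - 1.122)^2
FOC: (2*5 + 3.0)*x = 8 + 3.0*(1.9878 + 1.122)
x^{k+1} = 1.333
Step 2: z-update.
Minimize 1*z^2 + 0*z + (3.0/2)*(1.333 - z - 1.122)^2
FOC: (2*1 + 3.0)*z = 0 + 3.0*(1.333 - 1.122)
z^{k+1} = 0.1266
Step 3: u-update.
u^{k+1} = -1.122 + 1.333 - 0.1266 = 0.0844
Step 4: Primal residual = |1.333 - 0.1266| = 1.2064


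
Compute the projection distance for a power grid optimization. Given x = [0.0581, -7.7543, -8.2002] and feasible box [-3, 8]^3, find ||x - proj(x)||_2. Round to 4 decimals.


Project each component onto [-3, 8].
clip(0.0581) = 0.0581, clip(-7.7543) = -3.0, clip(-8.2002) = -3.0
Projection = [0.0581, -3.0, -3.0]
Squared diffs: [0.0, 22.6034, 27.0421]
Distance = sqrt(49.6455) = 7.046


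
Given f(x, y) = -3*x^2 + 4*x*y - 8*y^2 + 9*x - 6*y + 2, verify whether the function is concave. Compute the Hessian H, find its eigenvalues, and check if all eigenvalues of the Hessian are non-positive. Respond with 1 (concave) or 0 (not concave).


The Hessian of f(x,y) = -3*x^2 + 4*x*y - 8*y^2 + 9*x - 6*y + 2 is:
H = [[-6, 4], [4, -16]]
Trace = -6 - 16 = -22
Determinant = -6*-16 - (4)^2 = 80
Discriminant = (-22)^2 - 4*80 = 164.0
Eigenvalues: lambda_1 = -17.4031, lambda_2 = -4.5969
The function is concave.

1


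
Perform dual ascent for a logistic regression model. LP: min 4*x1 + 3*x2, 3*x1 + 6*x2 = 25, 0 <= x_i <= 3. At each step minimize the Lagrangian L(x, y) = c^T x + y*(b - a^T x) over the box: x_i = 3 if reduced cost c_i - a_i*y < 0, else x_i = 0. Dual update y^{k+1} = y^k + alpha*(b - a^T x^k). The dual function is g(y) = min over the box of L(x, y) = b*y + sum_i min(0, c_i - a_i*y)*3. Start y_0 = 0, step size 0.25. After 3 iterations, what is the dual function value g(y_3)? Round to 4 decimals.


Dual ascent for LP: min 4*x1 + 3*x2, 3*x1 + 6*x2 = 25, 0 <= x_i <= 3
Step 1: y^k = 0.0, reduced costs: (4.0, 3.0)
  x^k = (0.0, 0.0), subgradient = b - a^T x = 25.0
  y^{k+1} = 0.0 + 0.25*25.0 = 6.25
Step 2: y^k = 6.25, reduced costs: (-14.75, -34.5)
  x^k = (3.0, 3.0), subgradient = b - a^T x = -2.0
  y^{k+1} = 6.25 + 0.25*-2.0 = 5.75
Step 3: y^k = 5.75, reduced costs: (-13.25, -31.5)
  x^k = (3.0, 3.0), subgradient = b - a^T x = -2.0
  y^{k+1} = 5.75 + 0.25*-2.0 = 5.25
Dual objective at y_3 = 5.25: reduced costs (-11.75, -28.5), box minimizer x = (3.0, 3.0)
g(y_3) = b*y + (c1 - a1*y)*x1 + (c2 - a2*y)*x2 = 25*5.25 + (-11.75)*3.0 + (-28.5)*3.0 = 131.25 - 35.25 - 85.5 = 10.5


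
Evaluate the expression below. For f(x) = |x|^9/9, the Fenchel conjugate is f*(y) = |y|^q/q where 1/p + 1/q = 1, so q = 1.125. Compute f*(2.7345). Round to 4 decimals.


The conjugate exponent q satisfies 1/p + 1/q = 1.
p = 9, so q = 9/(9 - 1) = 1.125
|y|^q = 2.7345^1.125 = 3.1009
f*(2.7345) = 3.1009 / 1.125 = 2.7564


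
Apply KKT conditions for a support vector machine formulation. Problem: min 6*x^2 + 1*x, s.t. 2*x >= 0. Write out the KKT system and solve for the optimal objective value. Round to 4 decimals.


Step 1: Try lambda = 0 (constraint inactive).
x_unc = -1/(2*6) = -0.0833
Check: 2*-0.0833 = -0.1666 < 0 -- violated!
Step 2: Constraint must be active: 2*x = 0
x* = 0/2 = 0.0
lambda = (2*6*0.0 + 1)/2 = 0.5
Step 3: Compute optimal value.
f(x*) = 6*0.0^2 + 1*0.0 = 0.0


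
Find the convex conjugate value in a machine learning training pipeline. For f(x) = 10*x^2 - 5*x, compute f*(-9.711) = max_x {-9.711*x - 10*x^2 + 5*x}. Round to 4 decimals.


f*(y) = sup_x {y*x - a*x^2 - b*x} = sup_x {(y-b)*x - a*x^2}
FOC: (y - b) - 2a*x = 0 => x* = (y - b)/(2a)
x* = (-9.711 + 5)/(2*10) = -0.2356
f*(-9.711) = (y-b)^2/(4a) = (-9.711 + 5)^2/(4*10)
= 22.1935/40 = 0.5548


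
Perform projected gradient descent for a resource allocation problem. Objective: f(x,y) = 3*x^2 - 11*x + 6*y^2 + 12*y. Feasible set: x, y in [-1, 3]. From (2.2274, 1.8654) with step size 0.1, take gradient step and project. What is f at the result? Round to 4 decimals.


Step 1: Compute gradient at (2.2274, 1.8654).
grad_x = 2*3*2.2274 - 11 = 2.3644
grad_y = 2*6*1.8654 + 12 = 34.3848
Step 2: Gradient step.
x_raw = 2.2274 - 0.1*2.3644 = 1.991
y_raw = 1.8654 - 0.1*34.3848 = -1.5731
Step 3: Project onto [-1, 3].
x_proj = clip(1.991) = 1.991
y_proj = clip(-1.5731) = -1.0
Step 4: Evaluate f.
f(1.991, -1.0) = -16.0088


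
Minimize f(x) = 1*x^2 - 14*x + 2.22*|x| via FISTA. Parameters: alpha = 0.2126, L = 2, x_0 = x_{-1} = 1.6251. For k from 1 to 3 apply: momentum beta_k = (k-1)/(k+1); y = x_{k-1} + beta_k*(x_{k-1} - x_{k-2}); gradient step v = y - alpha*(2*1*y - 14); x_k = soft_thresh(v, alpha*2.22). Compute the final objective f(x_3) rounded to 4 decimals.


FISTA on f(x) = 1*x^2 - 14*x + 2.22*|x|
L = 2, alpha = 0.2126
Iteration 1: beta = 0.0, y = 1.6251 + 0.0*(1.6251 - 1.6251) = 1.6251
  grad(y) = -10.7498, v = y - alpha*grad = 3.9105
  prox(v) = soft_thresh(3.9105, 0.472) = 3.4385
Iteration 2: beta = 0.3333, y = 3.4385 + 0.3333*(3.4385 - 1.6251) = 4.043
  grad(y) = -5.914, v = y - alpha*grad = 5.3003
  prox(v) = soft_thresh(5.3003, 0.472) = 4.8284
Iteration 3: beta = 0.5, y = 4.8284 + 0.5*(4.8284 - 3.4385) = 5.5233
  grad(y) = -2.9535, v = y - alpha*grad = 6.1512
  prox(v) = soft_thresh(6.1512, 0.472) = 5.6792
f(x_3) = 1*5.6792^2 - 14*5.6792 + 2.22*|5.6792| = -34.6477


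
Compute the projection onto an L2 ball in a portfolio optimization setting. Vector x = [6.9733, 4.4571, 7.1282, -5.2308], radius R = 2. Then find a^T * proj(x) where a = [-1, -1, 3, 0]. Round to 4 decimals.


Step 1: Compute ||x|| (intermediates to 6 decimals).
||x|| = sqrt(6.9733^2 + 4.4571^2 + 7.1282^2 + (-5.2308)^2) = 12.110539
Step 2: Project.
Since ||x|| > R, scale = R/||x|| = 2/12.110539 = 0.165145, proj(x) = scale * x
proj(x) = [1.151606, 0.736068, 1.177187, -0.86384]
Step 3: Dot product.
a^T * proj(x) = -1*1.151606 - 1*0.736068 + 3*1.177187 + 0*(-0.86384) = 1.6439


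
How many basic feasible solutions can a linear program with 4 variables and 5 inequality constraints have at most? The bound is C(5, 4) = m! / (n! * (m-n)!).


Each vertex corresponds to some choice of n active constraints out of m, so the number of vertices is at most C(m, n) = m! / (n!(m-n)!).
m = 5, n = 4
Numerator: 5 * 4 * 3 * 2
Denominator: 4! = 24
C(5, 4) = 5


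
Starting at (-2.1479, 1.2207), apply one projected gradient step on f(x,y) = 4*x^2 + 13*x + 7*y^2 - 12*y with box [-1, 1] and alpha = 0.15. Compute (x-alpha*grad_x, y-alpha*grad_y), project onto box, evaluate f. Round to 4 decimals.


Step 1: Compute gradient at (-2.1479, 1.2207).
grad_x = 2*4*-2.1479 + 13 = -4.1832
grad_y = 2*7*1.2207 - 12 = 5.0898
Step 2: Gradient step.
x_raw = -2.1479 - 0.15*-4.1832 = -1.5204
y_raw = 1.2207 - 0.15*5.0898 = 0.4572
Step 3: Project onto [-1, 1].
x_proj = clip(-1.5204) = -1.0
y_proj = clip(0.4572) = 0.4572
Step 4: Evaluate f.
f(-1.0, 0.4572) = -13.0233


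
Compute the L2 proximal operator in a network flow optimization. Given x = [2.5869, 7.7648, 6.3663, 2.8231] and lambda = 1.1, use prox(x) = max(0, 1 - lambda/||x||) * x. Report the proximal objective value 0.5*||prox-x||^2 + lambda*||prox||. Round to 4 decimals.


Step 1: Compute ||x||.
||x|| = 10.7463
Step 2: Compute scaling factor.
scale = max(0, 1 - 1.1/10.7463) = 0.8976
Step 3: prox(x) = [2.3221, 6.97, 5.7146, 2.5341]
||prox(x)|| = 9.6463
Step 4: Proximal objective.
0.5*||prox-x||^2 = 0.605
lambda*||prox|| = 10.6109
Total = 11.216


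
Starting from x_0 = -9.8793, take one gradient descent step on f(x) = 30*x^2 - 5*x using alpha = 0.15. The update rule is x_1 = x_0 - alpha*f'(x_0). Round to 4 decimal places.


We compute the gradient at x_0 and apply the update.
f'(x) = 60*x - 5
f'(-9.8793) = 60*-9.8793 - 5 = -597.758
x_1 = -9.8793 - 0.15*-597.758 = 79.7844


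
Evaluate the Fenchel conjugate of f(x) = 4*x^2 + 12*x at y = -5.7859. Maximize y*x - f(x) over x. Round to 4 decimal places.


f*(y) = sup_x {y*x - a*x^2 - b*x} = sup_x {(y-b)*x - a*x^2}
FOC: (y - b) - 2a*x = 0 => x* = (y - b)/(2a)
x* = (-5.7859 - 12)/(2*4) = -2.2232
f*(-5.7859) = (y-b)^2/(4a) = (-5.7859 - 12)^2/(4*4)
= 316.3382/16 = 19.7711


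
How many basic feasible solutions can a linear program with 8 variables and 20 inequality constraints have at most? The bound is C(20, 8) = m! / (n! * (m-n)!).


Each vertex corresponds to some choice of n active constraints out of m, so the number of vertices is at most C(m, n) = m! / (n!(m-n)!).
m = 20, n = 8
Numerator: 20 * 19 * 18 * 17 * 16 * 15 * 14 * 13
Denominator: 8! = 40320
C(20, 8) = 125970
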